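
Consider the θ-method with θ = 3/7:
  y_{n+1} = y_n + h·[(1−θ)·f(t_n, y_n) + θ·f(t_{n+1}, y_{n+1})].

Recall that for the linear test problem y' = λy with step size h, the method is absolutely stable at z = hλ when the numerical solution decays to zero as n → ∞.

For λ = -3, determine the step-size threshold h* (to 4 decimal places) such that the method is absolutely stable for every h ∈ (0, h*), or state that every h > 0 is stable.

With y'=λy (z=hλ):
  y_{n+1} = y_n + z·[4/7·y_n + 3/7·y_{n+1}] ⇒ (1 − 3/7z)y_{n+1} = (1 + 4/7z)y_n
  R(z) = (1 + 4/7z)/(1 − 3/7z).

Solve |R(x)|<1 on ℝ⁻.
x=-1.63: |R|=0.0404
R=−1: 1+4/7x = −1+3/7x ⇒ -1/7x=2 ⇒ x=2/(-1/7)=-14.0000
Confirm numerically:
  x=-11.388: |R|=0.93655 <1
  x=-8.894: |R|=0.84841 <1
  x=-7.400: |R|=0.77397 <1
  x=-6.893: |R|=0.74323 <1
  x=-14.205: |R|=1.00413 >1
  x=-14.196: |R|=1.00395 >1
  x=-14.039: |R|=1.00079 >1
So |R|<1 on (-14.0000, 0).

(-14.0000,0); λ=-3 ⇒ h* = (14)/3 = 4.6667.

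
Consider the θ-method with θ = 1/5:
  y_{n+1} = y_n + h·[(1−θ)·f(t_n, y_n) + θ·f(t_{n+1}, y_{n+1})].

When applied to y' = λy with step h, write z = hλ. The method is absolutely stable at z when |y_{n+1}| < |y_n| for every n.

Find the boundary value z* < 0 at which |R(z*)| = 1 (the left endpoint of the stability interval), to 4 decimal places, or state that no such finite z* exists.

On y'=λy, z=hλ:
  y_{n+1} = y_n + z·[4/5·y_n + 1/5·y_{n+1}] ⇒ (1 − 1/5z)y_{n+1} = (1 + 4/5z)y_n
  so R(z) = (1 + 4/5z)/(1 − 1/5z).

Solve |R(x)|<1 on ℝ⁻.
x=-0.31: |R|=0.7081
R=−1: 1+4/5x = −1+1/5x ⇒ -3/5x=2 ⇒ x=2/(-3/5)=-3.3333
Confirm numerically:
  x=-3.249: |R|=0.96933 <1
  x=-2.230: |R|=0.54219 <1
  x=-2.074: |R|=0.46593 <1
  x=-3.903: |R|=1.19196 >1
  x=-3.618: |R|=1.09909 >1
  x=-3.507: |R|=1.06124 >1
Stable set (-3.3333, 0).

z* = -3.3333.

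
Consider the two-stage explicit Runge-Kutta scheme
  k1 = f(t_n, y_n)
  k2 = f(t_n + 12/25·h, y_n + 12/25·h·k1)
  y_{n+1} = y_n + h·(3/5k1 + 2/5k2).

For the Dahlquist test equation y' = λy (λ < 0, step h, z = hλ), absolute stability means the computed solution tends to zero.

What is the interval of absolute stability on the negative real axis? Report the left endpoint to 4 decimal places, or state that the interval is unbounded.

z∈(-5.2083,0).

With y'=λy (z=hλ):
  k1=λy_n ⇒ h·k1=z·y_n;  k2=λ(1+12/25z)y_n ⇒ h·k2=z(1+12/25z)y_n
  y_{n+1}/y_n = 1 + 3/5z + 2/5z(1+12/25z) = 1 + z + 24/125z²
  R(z) = 1 + z + 24/125z².

Find x<0 with |R(x)|<1.
x=-1.22: |R|=0.0658
R=1: x+24/125x²=0 ⇒ x=−125/24=-5.2083; min R=1−1/(4·24/125)=-0.3021>−1
Confirm numerically:
  x=-3.543: |R|=0.13285 <1
  x=-3.085: |R|=0.25769 <1
  x=-2.257: |R|=0.27894 <1
  x=-5.560: |R|=1.37541 >1
  x=-5.526: |R|=1.33704 >1
  x=-5.309: |R|=1.10261 >1
So |R|<1 on (-5.2083, 0).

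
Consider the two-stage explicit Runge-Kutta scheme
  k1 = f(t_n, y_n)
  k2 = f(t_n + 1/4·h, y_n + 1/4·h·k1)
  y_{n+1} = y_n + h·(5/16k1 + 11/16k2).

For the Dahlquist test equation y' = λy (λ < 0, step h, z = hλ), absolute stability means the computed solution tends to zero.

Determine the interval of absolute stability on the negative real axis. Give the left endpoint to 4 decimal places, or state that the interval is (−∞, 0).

On y'=λy, z=hλ:
  k1=λy_n ⇒ h·k1=z·y_n;  k2=λ(1+1/4z)y_n ⇒ h·k2=z(1+1/4z)y_n
  y_{n+1}/y_n = 1 + 5/16z + 11/16z(1+1/4z) = 1 + z + 11/64z²
  ⇒ R(z) = 1 + z + 11/64z².

Find x<0 with |R(x)|<1.
x=-1.75: |R|=0.2236
R=1: x+11/64x²=0 ⇒ x=−64/11=-5.8182; min R=1−1/(4·11/64)=-0.4545>−1
Confirm numerically:
  x=-5.608: |R|=0.79741 <1
  x=-5.459: |R|=0.66299 <1
  x=-3.660: |R|=0.35763 <1
  x=-6.246: |R|=1.45928 >1
  x=-6.231: |R|=1.44211 >1
So |R|<1 on (-5.8182, 0).

(-5.8182, 0).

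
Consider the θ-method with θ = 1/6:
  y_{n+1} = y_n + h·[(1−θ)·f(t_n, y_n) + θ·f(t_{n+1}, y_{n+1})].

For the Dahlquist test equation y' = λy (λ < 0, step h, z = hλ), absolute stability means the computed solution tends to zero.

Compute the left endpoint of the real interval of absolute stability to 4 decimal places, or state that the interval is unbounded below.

z* = -3.0000.

With y'=λy (z=hλ):
  y_{n+1} = y_n + z·[5/6·y_n + 1/6·y_{n+1}] ⇒ (1 − 1/6z)y_{n+1} = (1 + 5/6z)y_n
  ⇒ R(z) = (1 + 5/6z)/(1 − 1/6z).

Find x<0 with |R(x)|<1.
x=-1.63: |R|=0.2818
R=−1: 1+5/6x = −1+1/6x ⇒ -2/3x=2 ⇒ x=2/(-2/3)=-3.0000
Confirm numerically:
  x=-2.863: |R|=0.93817 <1
  x=-2.420: |R|=0.72447 <1
  x=-1.883: |R|=0.43321 <1
  x=-1.471: |R|=0.18137 <1
  x=-3.596: |R|=1.24844 >1
  x=-3.164: |R|=1.07158 >1
Stable set (-3.0000, 0).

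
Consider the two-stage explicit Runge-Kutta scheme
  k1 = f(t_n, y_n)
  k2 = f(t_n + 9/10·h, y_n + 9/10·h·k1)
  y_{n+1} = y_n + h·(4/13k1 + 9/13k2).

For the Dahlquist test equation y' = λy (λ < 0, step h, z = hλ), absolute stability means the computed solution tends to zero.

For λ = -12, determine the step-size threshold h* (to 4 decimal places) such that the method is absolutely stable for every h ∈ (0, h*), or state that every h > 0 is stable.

(-1.6049,0); λ=-12 ⇒ h* = (130/81)/12 = 0.1337.

On y'=λy, z=hλ:
  k1=λy_n ⇒ h·k1=z·y_n;  k2=λ(1+9/10z)y_n ⇒ h·k2=z(1+9/10z)y_n
  y_{n+1}/y_n = 1 + 4/13z + 9/13z(1+9/10z) = 1 + z + 81/130z²
  Hence R(z) = 1 + z + 81/130z².

Solve |R(x)|<1 on ℝ⁻.
x=-1.31: |R|=0.7593
R=1: x+81/130x²=0 ⇒ x=−130/81=-1.6049; min R=1−1/(4·81/130)=0.5988>−1
Confirm numerically:
  x=-1.298: |R|=0.75176 <1
  x=-1.168: |R|=0.68202 <1
  x=-0.831: |R|=0.59927 <1
  x=-0.796: |R|=0.59879 <1
  x=-2.126: |R|=1.69023 >1
  x=-2.028: |R|=1.53458 >1
  x=-1.763: |R|=1.17363 >1
So |R|<1 on (-1.6049, 0).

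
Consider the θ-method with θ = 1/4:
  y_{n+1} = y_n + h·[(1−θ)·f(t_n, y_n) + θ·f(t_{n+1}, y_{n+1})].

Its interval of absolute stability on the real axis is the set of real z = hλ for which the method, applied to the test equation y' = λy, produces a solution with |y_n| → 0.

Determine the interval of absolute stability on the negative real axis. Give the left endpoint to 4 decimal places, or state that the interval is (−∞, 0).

z∈(-4.0000,0).

Test eqn y'=λy, z=hλ:
  y_{n+1} = y_n + z·[3/4·y_n + 1/4·y_{n+1}] ⇒ (1 − 1/4z)y_{n+1} = (1 + 3/4z)y_n
  Hence R(z) = (1 + 3/4z)/(1 − 1/4z).

Find x<0 with |R(x)|<1.
x=-0.69: |R|=0.4115
R=−1: 1+3/4x = −1+1/4x ⇒ -1/2x=2 ⇒ x=2/(-1/2)=-4.0000
Confirm numerically:
  x=-3.836: |R|=0.95814 <1
  x=-3.444: |R|=0.85062 <1
  x=-2.400: |R|=0.50000 <1
  x=-4.306: |R|=1.07368 >1
  x=-4.211: |R|=1.05139 >1
Interval (-4.0000, 0).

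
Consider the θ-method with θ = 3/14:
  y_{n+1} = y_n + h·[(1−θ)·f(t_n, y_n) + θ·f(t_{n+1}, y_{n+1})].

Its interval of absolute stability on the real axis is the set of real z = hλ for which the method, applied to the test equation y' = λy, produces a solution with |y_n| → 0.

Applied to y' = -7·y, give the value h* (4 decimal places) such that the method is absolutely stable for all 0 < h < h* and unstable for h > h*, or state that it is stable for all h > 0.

With y'=λy (z=hλ):
  y_{n+1} = y_n + z·[11/14·y_n + 3/14·y_{n+1}] ⇒ (1 − 3/14z)y_{n+1} = (1 + 11/14z)y_n
  so R(z) = (1 + 11/14z)/(1 − 3/14z).

Find x<0 with |R(x)|<1.
x=-1.41: |R|=0.0828
R=−1: 1+11/14x = −1+3/14x ⇒ -4/7x=2 ⇒ x=2/(-4/7)=-3.5000
Confirm numerically:
  x=-2.907: |R|=0.79121 <1
  x=-2.122: |R|=0.45871 <1
  x=-2.108: |R|=0.45208 <1
  x=-2.078: |R|=0.43778 <1
  x=-3.642: |R|=1.04557 >1
  x=-3.598: |R|=1.03162 >1
  x=-3.522: |R|=1.00716 >1
Stable set (-3.5000, 0).

(-3.5000,0); λ=-7 ⇒ h* = (7/2)/7 = 0.5000.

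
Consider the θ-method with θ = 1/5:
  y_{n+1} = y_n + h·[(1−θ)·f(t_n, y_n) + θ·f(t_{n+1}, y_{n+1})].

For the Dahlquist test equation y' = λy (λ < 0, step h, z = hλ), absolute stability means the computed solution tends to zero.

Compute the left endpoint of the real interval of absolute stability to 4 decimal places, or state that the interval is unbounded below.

left endpoint -3.3333.

With y'=λy (z=hλ):
  y_{n+1} = y_n + z·[4/5·y_n + 1/5·y_{n+1}] ⇒ (1 − 1/5z)y_{n+1} = (1 + 4/5z)y_n
  so R(z) = (1 + 4/5z)/(1 − 1/5z).

Solve |R(x)|<1 on ℝ⁻.
x=-0.65: |R|=0.4248
R=−1: 1+4/5x = −1+1/5x ⇒ -3/5x=2 ⇒ x=2/(-3/5)=-3.3333
Confirm numerically:
  x=-3.239: |R|=0.96565 <1
  x=-1.592: |R|=0.20752 <1
  x=-1.550: |R|=0.18321 <1
  x=-1.425: |R|=0.10895 <1
  x=-3.532: |R|=1.06985 >1
  x=-3.462: |R|=1.04562 >1
  x=-3.450: |R|=1.04142 >1
So |R|<1 on (-3.3333, 0).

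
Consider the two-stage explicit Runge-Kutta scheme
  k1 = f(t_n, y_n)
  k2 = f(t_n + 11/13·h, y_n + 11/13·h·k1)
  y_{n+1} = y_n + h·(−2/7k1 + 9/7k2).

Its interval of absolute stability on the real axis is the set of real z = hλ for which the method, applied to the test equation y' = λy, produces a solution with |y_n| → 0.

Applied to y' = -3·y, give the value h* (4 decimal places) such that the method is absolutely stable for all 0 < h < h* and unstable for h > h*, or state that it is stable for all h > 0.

(-0.9192,0); λ=-3 ⇒ h* = (91/99)/3 = 0.3064.

With y'=λy (z=hλ):
  k1=λy_n ⇒ h·k1=z·y_n;  k2=λ(1+11/13z)y_n ⇒ h·k2=z(1+11/13z)y_n
  y_{n+1}/y_n = 1 − 2/7z + 9/7z(1+11/13z) = 1 + z + 99/91z²
  Hence R(z) = 1 + z + 99/91z².

Need |R(x)|<1, x<0.
x=-1.79: |R|=2.6958
R=1: x+99/91x²=0 ⇒ x=−91/99=-0.9192; min R=1−1/(4·99/91)=0.7702>−1
Confirm numerically:
  x=-0.885: |R|=0.96708 <1
  x=-0.721: |R|=0.84454 <1
  x=-0.446: |R|=0.77040 <1
  x=-1.204: |R|=1.37305 >1
  x=-1.052: |R|=1.15200 >1
So |R|<1 on (-0.9192, 0).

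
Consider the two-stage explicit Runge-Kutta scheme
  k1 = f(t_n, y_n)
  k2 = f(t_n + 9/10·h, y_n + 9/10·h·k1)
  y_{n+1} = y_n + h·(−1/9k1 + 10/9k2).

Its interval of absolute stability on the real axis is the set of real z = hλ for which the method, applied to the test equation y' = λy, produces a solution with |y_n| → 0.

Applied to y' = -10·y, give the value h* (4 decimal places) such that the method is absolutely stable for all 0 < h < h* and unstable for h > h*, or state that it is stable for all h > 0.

Test eqn y'=λy, z=hλ:
  k1=λy_n ⇒ h·k1=z·y_n;  k2=λ(1+9/10z)y_n ⇒ h·k2=z(1+9/10z)y_n
  y_{n+1}/y_n = 1 − 1/9z + 10/9z(1+9/10z) = 1 + z + z²
  so R(z) = 1 + z + z².

Need |R(x)|<1, x<0.
x=-0.57: |R|=0.7549
R=1: x+1x²=0 ⇒ x=−1=-1.0000; min R=1−1/(4·1)=0.7500>−1
Confirm numerically:
  x=-0.859: |R|=0.87888 <1
  x=-0.735: |R|=0.80522 <1
  x=-0.714: |R|=0.79580 <1
  x=-0.503: |R|=0.75001 <1
  x=-1.344: |R|=1.46234 >1
  x=-1.264: |R|=1.33370 >1
So |R|<1 on (-1.0000, 0).

(-1.0000,0); λ=-10 ⇒ h* = (1)/10 = 0.1000.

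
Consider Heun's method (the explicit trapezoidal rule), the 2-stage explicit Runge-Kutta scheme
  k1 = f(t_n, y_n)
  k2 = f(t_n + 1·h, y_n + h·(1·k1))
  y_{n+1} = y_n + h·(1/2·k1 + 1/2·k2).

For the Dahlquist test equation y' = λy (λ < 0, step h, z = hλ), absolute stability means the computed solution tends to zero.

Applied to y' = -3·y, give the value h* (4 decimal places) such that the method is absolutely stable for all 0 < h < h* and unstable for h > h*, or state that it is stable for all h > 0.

(-2.0000,0); λ=-3 ⇒ h* = 0.6667.

On y'=λy, z=hλ:
  order 2, 2-stage ⇒ R(z)=1+z+z^2/2
  (e.g. R(-1.02)=0.50020, |R|=0.50020)

Find x<0 with |R(x)|<1.
x=-1.02: |R|=0.5002
|R(-1.81)|=0.8281 |R(-1.58)|=0.6682 |R(-1.01)|=0.5000
Bisect:
  x_lo=-2.5038 |R|=1.6307  x_hi=-0.2809 |R|=0.7585
  mid=-1.39238 |R|=0.57698 →hi
  mid=-1.94810 |R|=0.94945 →hi
  mid=-2.22596 |R|=1.25149 →lo
  mid=-2.08703 |R|=1.09082 →lo
  mid=-2.01757 |R|=1.01772 →lo
  mid=-1.98283 |R|=0.98298 →hi
  mid=-2.00020 |R|=1.00020 →lo
  mid=-1.99152 |R|=0.99155 →hi
  mid=-1.99586 |R|=0.99587 →hi
  ...
  [-2.00007,-1.99993] ⇒ x*=-2.0000
Interval (-2.0000, 0).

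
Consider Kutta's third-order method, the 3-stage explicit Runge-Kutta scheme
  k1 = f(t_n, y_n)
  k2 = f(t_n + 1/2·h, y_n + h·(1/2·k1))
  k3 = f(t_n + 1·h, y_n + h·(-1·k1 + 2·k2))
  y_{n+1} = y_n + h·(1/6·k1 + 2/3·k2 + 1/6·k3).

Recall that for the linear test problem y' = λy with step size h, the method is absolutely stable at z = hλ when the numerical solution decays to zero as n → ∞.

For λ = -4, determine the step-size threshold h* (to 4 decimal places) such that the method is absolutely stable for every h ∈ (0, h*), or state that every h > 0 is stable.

(-2.5127,0); λ=-4 ⇒ h* = 0.6282.

Test eqn y'=λy, z=hλ:
  order 3, 3-stage ⇒ R(z)=1+z+z^2/2+z^3/6
  (e.g. R(-0.81)=0.42948, |R|=0.42948)

Boundary: |R(x)|=1, x<0.
x=-0.81: |R|=0.4295
|R(-2.11)|=0.4496 |R(-0.85)|=0.4089 |R(-0.69)|=0.4933
Bisect:
  x_lo=-3.1105 |R|=2.2887  x_hi=-0.1633 |R|=0.8493
  mid=-1.63690 |R|=0.02817 →hi
  mid=-2.37370 |R|=0.78555 →hi
  mid=-2.74210 |R|=1.41890 →lo
  mid=-2.55790 |R|=1.07579 →lo
  mid=-2.46580 |R|=0.92446 →hi
  mid=-2.51185 |R|=0.99852 →hi
  mid=-2.53487 |R|=1.03675 →lo
  mid=-2.52336 |R|=1.01754 →lo
  mid=-2.51760 |R|=1.00800 →lo
  mid=-2.51472 |R|=1.00326 →lo
  ...
  [-2.51275,-2.51257] ⇒ x*=-2.5127
So |R|<1 on (-2.5127, 0).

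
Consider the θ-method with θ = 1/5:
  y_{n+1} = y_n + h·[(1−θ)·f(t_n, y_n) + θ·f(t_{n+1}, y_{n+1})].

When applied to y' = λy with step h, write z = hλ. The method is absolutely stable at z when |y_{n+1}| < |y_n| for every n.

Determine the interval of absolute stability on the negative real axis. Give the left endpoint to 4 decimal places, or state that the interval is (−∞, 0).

z∈(-3.3333,0).

On y'=λy, z=hλ:
  y_{n+1} = y_n + z·[4/5·y_n + 1/5·y_{n+1}] ⇒ (1 − 1/5z)y_{n+1} = (1 + 4/5z)y_n
  ⇒ R(z) = (1 + 4/5z)/(1 − 1/5z).

Solve |R(x)|<1 on ℝ⁻.
x=-1.13: |R|=0.0783
R=−1: 1+4/5x = −1+1/5x ⇒ -3/5x=2 ⇒ x=2/(-3/5)=-3.3333
Confirm numerically:
  x=-2.270: |R|=0.56121 <1
  x=-1.868: |R|=0.35993 <1
  x=-1.729: |R|=0.28474 <1
  x=-1.603: |R|=0.21384 <1
  x=-3.594: |R|=1.09099 >1
  x=-3.475: |R|=1.05015 >1
  x=-3.434: |R|=1.03581 >1
So |R|<1 on (-3.3333, 0).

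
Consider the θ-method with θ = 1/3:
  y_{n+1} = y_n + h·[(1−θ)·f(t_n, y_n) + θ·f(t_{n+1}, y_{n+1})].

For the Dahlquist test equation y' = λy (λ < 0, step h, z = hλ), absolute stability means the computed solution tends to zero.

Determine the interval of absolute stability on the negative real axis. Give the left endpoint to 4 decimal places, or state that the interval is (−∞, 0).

(-6.0000, 0).

Test eqn y'=λy, z=hλ:
  y_{n+1} = y_n + z·[2/3·y_n + 1/3·y_{n+1}] ⇒ (1 − 1/3z)y_{n+1} = (1 + 2/3z)y_n
  ⇒ R(z) = (1 + 2/3z)/(1 − 1/3z).

Solve |R(x)|<1 on ℝ⁻.
x=-1.26: |R|=0.1127
R=−1: 1+2/3x = −1+1/3x ⇒ -1/3x=2 ⇒ x=2/(-1/3)=-6.0000
Confirm numerically:
  x=-4.846: |R|=0.85292 <1
  x=-4.609: |R|=0.81719 <1
  x=-3.986: |R|=0.71171 <1
  x=-6.366: |R|=1.03908 >1
  x=-6.118: |R|=1.01294 >1
Stable set (-6.0000, 0).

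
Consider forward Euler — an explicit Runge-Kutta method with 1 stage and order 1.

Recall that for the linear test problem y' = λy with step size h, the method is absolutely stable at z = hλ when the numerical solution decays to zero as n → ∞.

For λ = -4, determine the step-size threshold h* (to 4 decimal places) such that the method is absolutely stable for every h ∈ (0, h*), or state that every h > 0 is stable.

Set f=λy, z=hλ:
  order 1, 1-stage ⇒ R(z)=1+z
  (e.g. R(-0.59)=0.41000, |R|=0.41000)

Solve |R(x)|<1 on ℝ⁻.
x=-0.59: |R|=0.4100
|R(-2.11)|=1.1100 |R(-1.96)|=0.9600 |R(-1.51)|=0.5100
Bisect:
  x_lo=-2.7418 |R|=1.7418  x_hi=-0.0550 |R|=0.9450
  mid=-1.39836 |R|=0.39836 →hi
  mid=-2.07007 |R|=1.07007 →lo
  mid=-1.73422 |R|=0.73422 →hi
  mid=-1.90214 |R|=0.90214 →hi
  mid=-1.98610 |R|=0.98610 →hi
  mid=-2.02809 |R|=1.02809 →lo
  mid=-2.00710 |R|=1.00710 →lo
  mid=-1.99660 |R|=0.99660 →hi
  mid=-2.00185 |R|=1.00185 →lo
  mid=-1.99922 |R|=0.99922 →hi
  ...
  [-2.00004,-1.99988] ⇒ x*=-2.0000
So |R|<1 on (-2.0000, 0).

(-2.0000,0); λ=-4 ⇒ h* = 0.5000.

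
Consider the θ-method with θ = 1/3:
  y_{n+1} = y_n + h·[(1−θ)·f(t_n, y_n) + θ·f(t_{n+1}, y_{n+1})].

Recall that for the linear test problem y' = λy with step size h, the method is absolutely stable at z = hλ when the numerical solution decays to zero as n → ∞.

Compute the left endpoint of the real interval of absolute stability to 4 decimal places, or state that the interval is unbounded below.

Test eqn y'=λy, z=hλ:
  y_{n+1} = y_n + z·[2/3·y_n + 1/3·y_{n+1}] ⇒ (1 − 1/3z)y_{n+1} = (1 + 2/3z)y_n
  ⇒ R(z) = (1 + 2/3z)/(1 − 1/3z).

Boundary: |R(x)|=1, x<0.
x=-1.3: |R|=0.0930
R=−1: 1+2/3x = −1+1/3x ⇒ -1/3x=2 ⇒ x=2/(-1/3)=-6.0000
Confirm numerically:
  x=-5.910: |R|=0.98990 <1
  x=-4.428: |R|=0.78837 <1
  x=-4.187: |R|=0.74774 <1
  x=-3.776: |R|=0.67178 <1
  x=-6.178: |R|=1.01939 >1
  x=-6.056: |R|=1.00618 >1
So |R|<1 on (-6.0000, 0).

z* = -6.0000.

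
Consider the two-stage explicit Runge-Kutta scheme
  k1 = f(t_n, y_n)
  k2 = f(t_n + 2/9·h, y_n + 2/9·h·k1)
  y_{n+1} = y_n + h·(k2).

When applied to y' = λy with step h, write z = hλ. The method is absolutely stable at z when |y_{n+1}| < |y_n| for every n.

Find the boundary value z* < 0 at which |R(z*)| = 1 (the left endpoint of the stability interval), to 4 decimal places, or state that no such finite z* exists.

Set f=λy, z=hλ:
  k1=λy_n ⇒ h·k1=z·y_n;  k2=λ(1+2/9z)y_n ⇒ h·k2=z(1+2/9z)y_n
  y_{n+1}/y_n = 1 + z(1+2/9z) = 1 + z + 2/9z²
  R(z) = 1 + z + 2/9z².

Find x<0 with |R(x)|<1.
x=-0.89: |R|=0.2860
R=1: x+2/9x²=0 ⇒ x=−9/2=-4.5000; min R=1−1/(4·2/9)=-0.1250>−1
Confirm numerically:
  x=-4.006: |R|=0.56023 <1
  x=-3.674: |R|=0.32562 <1
  x=-2.533: |R|=0.10720 <1
  x=-4.868: |R|=1.39809 >1
  x=-4.862: |R|=1.39112 >1
Interval (-4.5000, 0).

z* = -4.5000.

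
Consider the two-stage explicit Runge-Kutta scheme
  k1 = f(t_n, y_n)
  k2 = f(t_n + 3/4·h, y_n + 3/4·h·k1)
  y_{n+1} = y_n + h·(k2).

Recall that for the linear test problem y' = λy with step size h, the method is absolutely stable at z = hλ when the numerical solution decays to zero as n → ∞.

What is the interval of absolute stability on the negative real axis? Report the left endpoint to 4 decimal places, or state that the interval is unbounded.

z∈(-1.3333,0).

Set f=λy, z=hλ:
  k1=λy_n ⇒ h·k1=z·y_n;  k2=λ(1+3/4z)y_n ⇒ h·k2=z(1+3/4z)y_n
  y_{n+1}/y_n = 1 + z(1+3/4z) = 1 + z + 3/4z²
  R(z) = 1 + z + 3/4z².

Find x<0 with |R(x)|<1.
x=-1.68: |R|=1.4368
R=1: x+3/4x²=0 ⇒ x=−4/3=-1.3333; min R=1−1/(4·3/4)=0.6667>−1
Confirm numerically:
  x=-0.958: |R|=0.73032 <1
  x=-0.686: |R|=0.66695 <1
  x=-0.536: |R|=0.67947 <1
  x=-1.613: |R|=1.33833 >1
  x=-1.557: |R|=1.26119 >1
So |R|<1 on (-1.3333, 0).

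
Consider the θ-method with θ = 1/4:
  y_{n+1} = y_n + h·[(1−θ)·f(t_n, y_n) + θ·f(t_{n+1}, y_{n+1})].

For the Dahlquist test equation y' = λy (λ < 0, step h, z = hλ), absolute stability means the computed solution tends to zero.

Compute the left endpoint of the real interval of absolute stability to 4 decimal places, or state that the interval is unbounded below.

Set f=λy, z=hλ:
  y_{n+1} = y_n + z·[3/4·y_n + 1/4·y_{n+1}] ⇒ (1 − 1/4z)y_{n+1} = (1 + 3/4z)y_n
  so R(z) = (1 + 3/4z)/(1 − 1/4z).

Find x<0 with |R(x)|<1.
x=-0.35: |R|=0.6782
R=−1: 1+3/4x = −1+1/4x ⇒ -1/2x=2 ⇒ x=2/(-1/2)=-4.0000
Confirm numerically:
  x=-3.348: |R|=0.82254 <1
  x=-3.219: |R|=0.78363 <1
  x=-3.131: |R|=0.75628 <1
  x=-2.402: |R|=0.50078 <1
  x=-4.492: |R|=1.11587 >1
  x=-4.396: |R|=1.09433 >1
  x=-4.343: |R|=1.08222 >1
Stable set (-4.0000, 0).

left endpoint -4.0000.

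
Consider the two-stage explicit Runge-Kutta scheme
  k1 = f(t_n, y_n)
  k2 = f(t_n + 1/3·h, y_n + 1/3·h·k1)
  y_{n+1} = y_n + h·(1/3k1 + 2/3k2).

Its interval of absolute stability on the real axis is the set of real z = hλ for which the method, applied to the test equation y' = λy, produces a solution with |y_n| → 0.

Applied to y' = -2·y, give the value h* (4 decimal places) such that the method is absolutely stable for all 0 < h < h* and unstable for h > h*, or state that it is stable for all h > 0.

Test eqn y'=λy, z=hλ:
  k1=λy_n ⇒ h·k1=z·y_n;  k2=λ(1+1/3z)y_n ⇒ h·k2=z(1+1/3z)y_n
  y_{n+1}/y_n = 1 + 1/3z + 2/3z(1+1/3z) = 1 + z + 2/9z²
  ⇒ R(z) = 1 + z + 2/9z².

Need |R(x)|<1, x<0.
x=-1.38: |R|=0.0432
R=1: x+2/9x²=0 ⇒ x=−9/2=-4.5000; min R=1−1/(4·2/9)=-0.1250>−1
Confirm numerically:
  x=-3.281: |R|=0.11121 <1
  x=-2.967: |R|=0.01076 <1
  x=-2.331: |R|=0.12354 <1
  x=-1.896: |R|=0.09715 <1
  x=-4.979: |R|=1.52999 >1
  x=-4.851: |R|=1.37838 >1
So |R|<1 on (-4.5000, 0).

(-4.5000,0); λ=-2 ⇒ h* = (9/2)/2 = 2.2500.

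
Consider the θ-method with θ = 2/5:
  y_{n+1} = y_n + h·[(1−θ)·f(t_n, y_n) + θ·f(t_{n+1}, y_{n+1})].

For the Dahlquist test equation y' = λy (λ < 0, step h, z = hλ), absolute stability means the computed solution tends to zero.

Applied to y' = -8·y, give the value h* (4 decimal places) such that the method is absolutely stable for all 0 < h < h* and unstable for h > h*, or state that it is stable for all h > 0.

(-10.0000,0); λ=-8 ⇒ h* = (10)/8 = 1.2500.

On y'=λy, z=hλ:
  y_{n+1} = y_n + z·[3/5·y_n + 2/5·y_{n+1}] ⇒ (1 − 2/5z)y_{n+1} = (1 + 3/5z)y_n
  so R(z) = (1 + 3/5z)/(1 − 2/5z).

Solve |R(x)|<1 on ℝ⁻.
x=-1.47: |R|=0.0743
R=−1: 1+3/5x = −1+2/5x ⇒ -1/5x=2 ⇒ x=2/(-1/5)=-10.0000
Confirm numerically:
  x=-9.749: |R|=0.98975 <1
  x=-8.496: |R|=0.93161 <1
  x=-7.506: |R|=0.87537 <1
  x=-5.092: |R|=0.67677 <1
  x=-10.454: |R|=1.01752 >1
  x=-10.064: |R|=1.00255 >1
Stable set (-10.0000, 0).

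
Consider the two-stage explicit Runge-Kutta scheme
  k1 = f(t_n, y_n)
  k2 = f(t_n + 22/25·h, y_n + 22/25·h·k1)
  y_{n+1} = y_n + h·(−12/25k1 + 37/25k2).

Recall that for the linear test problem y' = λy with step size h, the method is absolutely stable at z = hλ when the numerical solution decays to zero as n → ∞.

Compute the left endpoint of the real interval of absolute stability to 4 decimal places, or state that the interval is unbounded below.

On y'=λy, z=hλ:
  k1=λy_n ⇒ h·k1=z·y_n;  k2=λ(1+22/25z)y_n ⇒ h·k2=z(1+22/25z)y_n
  y_{n+1}/y_n = 1 − 12/25z + 37/25z(1+22/25z) = 1 + z + 814/625z²
  ⇒ R(z) = 1 + z + 814/625z².

Solve |R(x)|<1 on ℝ⁻.
x=-1.39: |R|=2.1264
R=1: x+814/625x²=0 ⇒ x=−625/814=-0.7678; min R=1−1/(4·814/625)=0.8080>−1
Confirm numerically:
  x=-0.544: |R|=0.84143 <1
  x=-0.493: |R|=0.82355 <1
  x=-0.469: |R|=0.81748 <1
  x=-0.364: |R|=0.80856 <1
  x=-1.164: |R|=1.60062 >1
  x=-0.861: |R|=1.10450 >1
Interval (-0.7678, 0).

left endpoint -0.7678.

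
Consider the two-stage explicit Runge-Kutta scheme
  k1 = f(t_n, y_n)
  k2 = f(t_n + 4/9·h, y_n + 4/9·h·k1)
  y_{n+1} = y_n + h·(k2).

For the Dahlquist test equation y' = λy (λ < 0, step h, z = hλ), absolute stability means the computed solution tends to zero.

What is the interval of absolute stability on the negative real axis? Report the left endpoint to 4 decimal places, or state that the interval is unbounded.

(-2.2500, 0).

With y'=λy (z=hλ):
  k1=λy_n ⇒ h·k1=z·y_n;  k2=λ(1+4/9z)y_n ⇒ h·k2=z(1+4/9z)y_n
  y_{n+1}/y_n = 1 + z(1+4/9z) = 1 + z + 4/9z²
  Hence R(z) = 1 + z + 4/9z².

Find x<0 with |R(x)|<1.
x=-1.04: |R|=0.4407
R=1: x+4/9x²=0 ⇒ x=−9/4=-2.2500; min R=1−1/(4·4/9)=0.4375>−1
Confirm numerically:
  x=-2.042: |R|=0.81123 <1
  x=-1.947: |R|=0.73780 <1
  x=-1.071: |R|=0.43880 <1
  x=-0.950: |R|=0.45111 <1
  x=-2.613: |R|=1.42156 >1
  x=-2.372: |R|=1.12862 >1
  x=-2.335: |R|=1.08821 >1
Stable set (-2.2500, 0).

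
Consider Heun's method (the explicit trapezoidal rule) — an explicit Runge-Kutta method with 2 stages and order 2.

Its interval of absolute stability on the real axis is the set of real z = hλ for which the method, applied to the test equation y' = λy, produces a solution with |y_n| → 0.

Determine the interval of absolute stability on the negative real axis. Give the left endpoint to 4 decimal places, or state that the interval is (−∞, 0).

Set f=λy, z=hλ:
  order 2, 2-stage ⇒ R(z)=1+z+z^2/2
  (e.g. R(-1.71)=0.75205, |R|=0.75205)

Need |R(x)|<1, x<0.
x=-1.71: |R|=0.7520
|R(-1.85)|=0.8613 |R(-1.2)|=0.5200 |R(-0.64)|=0.5648
Bisect:
  x_lo=-2.6040 |R|=1.7864  x_hi=-0.3418 |R|=0.7166
  mid=-1.47290 |R|=0.61182 →hi
  mid=-2.03844 |R|=1.03918 →lo
  mid=-1.75567 |R|=0.78552 →hi
  mid=-1.89706 |R|=0.90235 →hi
  mid=-1.96775 |R|=0.96827 →hi
  mid=-2.00309 |R|=1.00310 →lo
  mid=-1.98542 |R|=0.98553 →hi
  mid=-1.99426 |R|=0.99427 →hi
  ...
  [-2.00006,-1.99992] ⇒ x*=-2.0000
Interval (-2.0000, 0).

(-2.0000, 0).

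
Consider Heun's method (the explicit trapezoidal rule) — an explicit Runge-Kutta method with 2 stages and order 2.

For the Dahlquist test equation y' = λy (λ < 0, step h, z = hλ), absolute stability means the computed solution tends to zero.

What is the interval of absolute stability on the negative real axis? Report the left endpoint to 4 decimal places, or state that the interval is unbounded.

(-2.0000, 0).

Set f=λy, z=hλ:
  order 2, 2-stage ⇒ R(z)=1+z+z^2/2
  (e.g. R(-1.23)=0.52645, |R|=0.52645)

Boundary: |R(x)|=1, x<0.
x=-1.23: |R|=0.5264
|R(-2.1)|=1.1050 |R(-1.64)|=0.7048 |R(-1.11)|=0.5060
Bisect:
  x_lo=-2.8537 |R|=2.2181  x_hi=-0.2192 |R|=0.8048
  mid=-1.53643 |R|=0.64388 →hi
  mid=-2.19506 |R|=1.21408 →lo
  mid=-1.86574 |R|=0.87475 →hi
  mid=-2.03040 |R|=1.03086 →lo
  mid=-1.94807 |R|=0.94942 →hi
  mid=-1.98923 |R|=0.98929 →hi
  mid=-2.00982 |R|=1.00987 →lo
  mid=-1.99953 |R|=0.99953 →hi
  mid=-2.00467 |R|=1.00468 →lo
  ...
  [-2.00001,-1.99985] ⇒ x*=-2.0000
Interval (-2.0000, 0).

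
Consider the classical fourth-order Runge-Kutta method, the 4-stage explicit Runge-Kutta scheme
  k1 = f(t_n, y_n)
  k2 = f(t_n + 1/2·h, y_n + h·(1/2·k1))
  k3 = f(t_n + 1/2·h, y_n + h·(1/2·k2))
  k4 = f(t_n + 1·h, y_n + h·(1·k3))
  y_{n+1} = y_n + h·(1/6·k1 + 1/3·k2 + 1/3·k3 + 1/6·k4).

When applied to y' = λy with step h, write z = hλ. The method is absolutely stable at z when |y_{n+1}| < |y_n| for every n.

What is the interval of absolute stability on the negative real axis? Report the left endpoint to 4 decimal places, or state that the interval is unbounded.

z∈(-2.7853,0).

Test eqn y'=λy, z=hλ:
  order 4, 4-stage ⇒ R(z)=1+z+z^2/2+z^3/6+z^4/24
  (e.g. R(-1.67)=0.27229, |R|=0.27229)

Need |R(x)|<1, x<0.
x=-1.67: |R|=0.2723
|R(-2.2)|=0.4214 |R(-2.04)|=0.3475 |R(-1.97)|=0.3238
Bisect:
  x_lo=-3.3508 |R|=2.2455  x_hi=-0.1822 |R|=0.8334
  mid=-1.76651 |R|=0.28076 →hi
  mid=-2.55866 |R|=0.70872 →hi
  mid=-2.95473 |R|=1.28700 →lo
  mid=-2.75670 |R|=0.95773 →hi
  mid=-2.85571 |R|=1.11147 →lo
  mid=-2.80620 |R|=1.03199 →lo
  mid=-2.78145 |R|=0.99422 →hi
  mid=-2.79383 |R|=1.01294 →lo
  ...
  [-2.78532,-2.78512] ⇒ x*=-2.7853
So |R|<1 on (-2.7853, 0).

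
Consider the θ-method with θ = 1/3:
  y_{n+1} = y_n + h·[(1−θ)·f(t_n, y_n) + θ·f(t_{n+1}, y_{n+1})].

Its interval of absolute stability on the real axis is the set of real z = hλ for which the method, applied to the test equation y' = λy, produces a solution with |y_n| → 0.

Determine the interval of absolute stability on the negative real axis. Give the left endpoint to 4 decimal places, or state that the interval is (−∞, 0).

Test eqn y'=λy, z=hλ:
  y_{n+1} = y_n + z·[2/3·y_n + 1/3·y_{n+1}] ⇒ (1 − 1/3z)y_{n+1} = (1 + 2/3z)y_n
  ⇒ R(z) = (1 + 2/3z)/(1 − 1/3z).

Solve |R(x)|<1 on ℝ⁻.
x=-1.52: |R|=0.0088
R=−1: 1+2/3x = −1+1/3x ⇒ -1/3x=2 ⇒ x=2/(-1/3)=-6.0000
Confirm numerically:
  x=-5.669: |R|=0.96182 <1
  x=-4.644: |R|=0.82261 <1
  x=-3.405: |R|=0.59485 <1
  x=-2.695: |R|=0.41967 <1
  x=-6.431: |R|=1.04570 >1
  x=-6.298: |R|=1.03205 >1
  x=-6.099: |R|=1.01088 >1
Stable set (-6.0000, 0).

z∈(-6.0000,0).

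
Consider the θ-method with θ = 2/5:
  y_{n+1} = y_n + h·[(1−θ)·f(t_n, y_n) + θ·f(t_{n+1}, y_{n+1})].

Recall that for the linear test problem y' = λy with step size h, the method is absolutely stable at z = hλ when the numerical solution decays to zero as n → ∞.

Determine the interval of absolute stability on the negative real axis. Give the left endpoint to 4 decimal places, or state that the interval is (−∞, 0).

Test eqn y'=λy, z=hλ:
  y_{n+1} = y_n + z·[3/5·y_n + 2/5·y_{n+1}] ⇒ (1 − 2/5z)y_{n+1} = (1 + 3/5z)y_n
  R(z) = (1 + 3/5z)/(1 − 2/5z).

Need |R(x)|<1, x<0.
x=-0.46: |R|=0.6115
R=−1: 1+3/5x = −1+2/5x ⇒ -1/5x=2 ⇒ x=2/(-1/5)=-10.0000
Confirm numerically:
  x=-9.826: |R|=0.99294 <1
  x=-5.944: |R|=0.75983 <1
  x=-5.065: |R|=0.67383 <1
  x=-4.865: |R|=0.65139 <1
  x=-10.358: |R|=1.01392 >1
  x=-10.123: |R|=1.00487 >1
Stable set (-10.0000, 0).

(-10.0000, 0).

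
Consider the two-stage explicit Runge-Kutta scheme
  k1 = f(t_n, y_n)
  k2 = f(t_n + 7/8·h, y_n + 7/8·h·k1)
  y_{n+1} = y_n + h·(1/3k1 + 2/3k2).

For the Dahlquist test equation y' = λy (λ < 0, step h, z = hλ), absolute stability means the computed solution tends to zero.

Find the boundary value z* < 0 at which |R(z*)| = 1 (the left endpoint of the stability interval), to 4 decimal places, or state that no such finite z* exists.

With y'=λy (z=hλ):
  k1=λy_n ⇒ h·k1=z·y_n;  k2=λ(1+7/8z)y_n ⇒ h·k2=z(1+7/8z)y_n
  y_{n+1}/y_n = 1 + 1/3z + 2/3z(1+7/8z) = 1 + z + 7/12z²
  Hence R(z) = 1 + z + 7/12z².

Boundary: |R(x)|=1, x<0.
x=-0.78: |R|=0.5749
R=1: x+7/12x²=0 ⇒ x=−12/7=-1.7143; min R=1−1/(4·7/12)=0.5714>−1
Confirm numerically:
  x=-1.487: |R|=0.80285 <1
  x=-1.341: |R|=0.70800 <1
  x=-0.750: |R|=0.57812 <1
  x=-2.157: |R|=1.55705 >1
  x=-1.819: |R|=1.11111 >1
  x=-1.760: |R|=1.04693 >1
Stable set (-1.7143, 0).

left endpoint -1.7143.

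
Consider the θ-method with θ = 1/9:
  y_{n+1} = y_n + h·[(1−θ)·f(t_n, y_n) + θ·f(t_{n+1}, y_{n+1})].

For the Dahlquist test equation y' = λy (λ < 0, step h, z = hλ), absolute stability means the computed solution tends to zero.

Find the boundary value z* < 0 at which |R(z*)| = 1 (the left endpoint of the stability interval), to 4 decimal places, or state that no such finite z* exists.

On y'=λy, z=hλ:
  y_{n+1} = y_n + z·[8/9·y_n + 1/9·y_{n+1}] ⇒ (1 − 1/9z)y_{n+1} = (1 + 8/9z)y_n
  Hence R(z) = (1 + 8/9z)/(1 − 1/9z).

Boundary: |R(x)|=1, x<0.
x=-1.33: |R|=0.1588
R=−1: 1+8/9x = −1+1/9x ⇒ -7/9x=2 ⇒ x=2/(-7/9)=-2.5714
Confirm numerically:
  x=-2.190: |R|=0.76139 <1
  x=-1.970: |R|=0.61623 <1
  x=-1.724: |R|=0.44685 <1
  x=-1.439: |R|=0.24064 <1
  x=-3.140: |R|=1.32784 >1
  x=-2.647: |R|=1.04542 >1
So |R|<1 on (-2.5714, 0).

left endpoint -2.5714.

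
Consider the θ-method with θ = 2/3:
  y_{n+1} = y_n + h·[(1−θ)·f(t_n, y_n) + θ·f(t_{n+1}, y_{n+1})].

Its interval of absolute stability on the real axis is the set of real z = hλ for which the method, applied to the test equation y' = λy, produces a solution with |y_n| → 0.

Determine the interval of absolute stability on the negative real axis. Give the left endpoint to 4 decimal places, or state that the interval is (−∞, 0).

unbounded; (−∞, 0).

On y'=λy, z=hλ:
  y_{n+1} = y_n + z·[1/3·y_n + 2/3·y_{n+1}] ⇒ (1 − 2/3z)y_{n+1} = (1 + 1/3z)y_n
  ⇒ R(z) = (1 + 1/3z)/(1 − 2/3z).

Solve |R(x)|<1 on ℝ⁻.
x=-0.46: |R|=0.6480
x=-2: |R|=0.1429
x=-10: |R|=0.3043
x=-100: |R|=0.4778
θ=2/3≥1/2 ⇒ |1+1/3x|<|1−2/3x| ∀x<0 ⇒ unbounded interval.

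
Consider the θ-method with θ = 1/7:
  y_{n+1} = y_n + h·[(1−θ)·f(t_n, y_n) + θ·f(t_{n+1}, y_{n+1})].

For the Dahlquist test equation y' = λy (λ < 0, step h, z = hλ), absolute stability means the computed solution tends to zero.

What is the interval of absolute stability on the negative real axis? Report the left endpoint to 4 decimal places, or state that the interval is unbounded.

(-2.8000, 0).

With y'=λy (z=hλ):
  y_{n+1} = y_n + z·[6/7·y_n + 1/7·y_{n+1}] ⇒ (1 − 1/7z)y_{n+1} = (1 + 6/7z)y_n
  Hence R(z) = (1 + 6/7z)/(1 − 1/7z).

Boundary: |R(x)|=1, x<0.
x=-1.75: |R|=0.4000
R=−1: 1+6/7x = −1+1/7x ⇒ -5/7x=2 ⇒ x=2/(-5/7)=-2.8000
Confirm numerically:
  x=-2.762: |R|=0.98054 <1
  x=-2.508: |R|=0.84645 <1
  x=-1.409: |R|=0.17291 <1
  x=-3.392: |R|=1.28483 >1
  x=-3.260: |R|=1.22417 >1
  x=-3.084: |R|=1.14082 >1
Stable set (-2.8000, 0).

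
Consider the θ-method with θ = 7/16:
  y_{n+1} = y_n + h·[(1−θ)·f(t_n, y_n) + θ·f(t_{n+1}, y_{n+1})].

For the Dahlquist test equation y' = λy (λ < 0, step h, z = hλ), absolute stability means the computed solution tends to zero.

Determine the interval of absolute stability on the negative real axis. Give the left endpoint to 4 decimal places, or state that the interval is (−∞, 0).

Test eqn y'=λy, z=hλ:
  y_{n+1} = y_n + z·[9/16·y_n + 7/16·y_{n+1}] ⇒ (1 − 7/16z)y_{n+1} = (1 + 9/16z)y_n
  Hence R(z) = (1 + 9/16z)/(1 − 7/16z).

Find x<0 with |R(x)|<1.
x=-1.05: |R|=0.2805
R=−1: 1+9/16x = −1+7/16x ⇒ -1/8x=2 ⇒ x=2/(-1/8)=-16.0000
Confirm numerically:
  x=-15.728: |R|=0.99569 <1
  x=-13.603: |R|=0.95690 <1
  x=-7.810: |R|=0.76822 <1
  x=-6.951: |R|=0.72009 <1
  x=-16.489: |R|=1.00744 >1
  x=-16.152: |R|=1.00236 >1
Interval (-16.0000, 0).

(-16.0000, 0).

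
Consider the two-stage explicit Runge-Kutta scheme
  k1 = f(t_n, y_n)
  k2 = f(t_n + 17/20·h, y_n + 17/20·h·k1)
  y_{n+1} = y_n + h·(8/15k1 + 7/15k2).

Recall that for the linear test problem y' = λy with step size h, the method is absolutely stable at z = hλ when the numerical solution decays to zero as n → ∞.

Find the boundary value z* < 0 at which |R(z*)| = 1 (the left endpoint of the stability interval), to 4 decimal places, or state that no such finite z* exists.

z* = -2.5210.

With y'=λy (z=hλ):
  k1=λy_n ⇒ h·k1=z·y_n;  k2=λ(1+17/20z)y_n ⇒ h·k2=z(1+17/20z)y_n
  y_{n+1}/y_n = 1 + 8/15z + 7/15z(1+17/20z) = 1 + z + 119/300z²
  Hence R(z) = 1 + z + 119/300z².

Need |R(x)|<1, x<0.
x=-1.6: |R|=0.4155
R=1: x+119/300x²=0 ⇒ x=−300/119=-2.5210; min R=1−1/(4·119/300)=0.3697>−1
Confirm numerically:
  x=-2.307: |R|=0.80416 <1
  x=-1.416: |R|=0.37934 <1
  x=-1.215: |R|=0.37057 <1
  x=-3.004: |R|=1.57553 >1
  x=-2.780: |R|=1.28560 >1
Stable set (-2.5210, 0).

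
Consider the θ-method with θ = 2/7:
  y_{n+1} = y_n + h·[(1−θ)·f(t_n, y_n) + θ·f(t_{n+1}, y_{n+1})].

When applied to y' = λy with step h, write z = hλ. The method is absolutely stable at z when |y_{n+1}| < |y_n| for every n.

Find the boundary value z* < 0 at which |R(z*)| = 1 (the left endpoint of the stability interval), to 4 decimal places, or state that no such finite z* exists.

left endpoint -4.6667.

With y'=λy (z=hλ):
  y_{n+1} = y_n + z·[5/7·y_n + 2/7·y_{n+1}] ⇒ (1 − 2/7z)y_{n+1} = (1 + 5/7z)y_n
  Hence R(z) = (1 + 5/7z)/(1 − 2/7z).

Solve |R(x)|<1 on ℝ⁻.
x=-0.86: |R|=0.3096
R=−1: 1+5/7x = −1+2/7x ⇒ -3/7x=2 ⇒ x=2/(-3/7)=-4.6667
Confirm numerically:
  x=-3.103: |R|=0.64478 <1
  x=-2.527: |R|=0.46748 <1
  x=-2.444: |R|=0.43910 <1
  x=-5.252: |R|=1.10032 >1
  x=-5.230: |R|=1.09679 >1
Stable set (-4.6667, 0).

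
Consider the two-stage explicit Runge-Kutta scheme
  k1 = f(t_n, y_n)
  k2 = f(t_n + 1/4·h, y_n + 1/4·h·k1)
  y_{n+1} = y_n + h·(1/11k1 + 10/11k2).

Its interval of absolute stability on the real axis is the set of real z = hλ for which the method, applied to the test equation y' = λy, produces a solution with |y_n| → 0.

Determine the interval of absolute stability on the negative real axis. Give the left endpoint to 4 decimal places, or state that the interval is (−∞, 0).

z∈(-4.4000,0).

Set f=λy, z=hλ:
  k1=λy_n ⇒ h·k1=z·y_n;  k2=λ(1+1/4z)y_n ⇒ h·k2=z(1+1/4z)y_n
  y_{n+1}/y_n = 1 + 1/11z + 10/11z(1+1/4z) = 1 + z + 5/22z²
  Hence R(z) = 1 + z + 5/22z².

Solve |R(x)|<1 on ℝ⁻.
x=-1.21: |R|=0.1227
R=1: x+5/22x²=0 ⇒ x=−22/5=-4.4000; min R=1−1/(4·5/22)=-0.1000>−1
Confirm numerically:
  x=-4.079: |R|=0.70242 <1
  x=-4.070: |R|=0.69475 <1
  x=-2.319: |R|=0.09678 <1
  x=-1.912: |R|=0.08115 <1
  x=-4.858: |R|=1.50567 >1
  x=-4.773: |R|=1.40462 >1
Interval (-4.4000, 0).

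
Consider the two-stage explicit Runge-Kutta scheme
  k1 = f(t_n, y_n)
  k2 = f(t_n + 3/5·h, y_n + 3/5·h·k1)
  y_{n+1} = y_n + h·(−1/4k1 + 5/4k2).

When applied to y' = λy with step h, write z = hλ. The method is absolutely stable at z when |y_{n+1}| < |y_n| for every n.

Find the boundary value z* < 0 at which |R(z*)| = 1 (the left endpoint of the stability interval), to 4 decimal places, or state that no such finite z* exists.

z* = -1.3333.

On y'=λy, z=hλ:
  k1=λy_n ⇒ h·k1=z·y_n;  k2=λ(1+3/5z)y_n ⇒ h·k2=z(1+3/5z)y_n
  y_{n+1}/y_n = 1 − 1/4z + 5/4z(1+3/5z) = 1 + z + 3/4z²
  Hence R(z) = 1 + z + 3/4z².

Boundary: |R(x)|=1, x<0.
x=-0.49: |R|=0.6901
R=1: x+3/4x²=0 ⇒ x=−4/3=-1.3333; min R=1−1/(4·3/4)=0.6667>−1
Confirm numerically:
  x=-1.101: |R|=0.80815 <1
  x=-0.977: |R|=0.73890 <1
  x=-0.795: |R|=0.67902 <1
  x=-0.702: |R|=0.66760 <1
  x=-1.607: |R|=1.32984 >1
  x=-1.439: |R|=1.11404 >1
  x=-1.375: |R|=1.04297 >1
So |R|<1 on (-1.3333, 0).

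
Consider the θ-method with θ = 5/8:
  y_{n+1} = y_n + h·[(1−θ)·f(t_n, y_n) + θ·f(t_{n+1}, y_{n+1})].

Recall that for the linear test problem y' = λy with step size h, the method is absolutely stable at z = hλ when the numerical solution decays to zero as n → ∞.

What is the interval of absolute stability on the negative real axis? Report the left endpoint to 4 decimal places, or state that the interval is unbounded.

(−∞, 0) — no finite endpoint.

With y'=λy (z=hλ):
  y_{n+1} = y_n + z·[3/8·y_n + 5/8·y_{n+1}] ⇒ (1 − 5/8z)y_{n+1} = (1 + 3/8z)y_n
  so R(z) = (1 + 3/8z)/(1 − 5/8z).

Solve |R(x)|<1 on ℝ⁻.
x=-1.67: |R|=0.1829
x=-2: |R|=0.1111
x=-10: |R|=0.3793
x=-100: |R|=0.5748
θ=5/8≥1/2 ⇒ |1+3/8x|<|1−5/8x| ∀x<0 ⇒ stable on all of ℝ⁻.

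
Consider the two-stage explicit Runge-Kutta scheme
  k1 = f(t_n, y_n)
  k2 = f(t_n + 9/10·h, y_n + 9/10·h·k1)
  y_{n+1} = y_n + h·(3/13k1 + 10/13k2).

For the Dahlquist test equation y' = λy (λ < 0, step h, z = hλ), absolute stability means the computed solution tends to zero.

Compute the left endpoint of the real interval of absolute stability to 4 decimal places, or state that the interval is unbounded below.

z* = -1.4444.

With y'=λy (z=hλ):
  k1=λy_n ⇒ h·k1=z·y_n;  k2=λ(1+9/10z)y_n ⇒ h·k2=z(1+9/10z)y_n
  y_{n+1}/y_n = 1 + 3/13z + 10/13z(1+9/10z) = 1 + z + 9/13z²
  so R(z) = 1 + z + 9/13z².

Solve |R(x)|<1 on ℝ⁻.
x=-0.85: |R|=0.6502
R=1: x+9/13x²=0 ⇒ x=−13/9=-1.4444; min R=1−1/(4·9/13)=0.6389>−1
Confirm numerically:
  x=-1.111: |R|=0.74353 <1
  x=-1.003: |R|=0.69347 <1
  x=-0.975: |R|=0.68312 <1
  x=-0.896: |R|=0.65980 <1
  x=-2.021: |R|=1.80669 >1
  x=-1.868: |R|=1.54776 >1
Interval (-1.4444, 0).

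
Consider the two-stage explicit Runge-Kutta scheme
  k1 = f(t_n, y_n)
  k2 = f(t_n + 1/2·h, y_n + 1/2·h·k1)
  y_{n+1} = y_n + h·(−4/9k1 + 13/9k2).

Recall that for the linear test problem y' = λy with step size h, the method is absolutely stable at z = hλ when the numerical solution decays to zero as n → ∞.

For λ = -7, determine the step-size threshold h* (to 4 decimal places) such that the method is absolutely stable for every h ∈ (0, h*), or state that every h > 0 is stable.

(-1.3846,0); λ=-7 ⇒ h* = (18/13)/7 = 0.1978.

On y'=λy, z=hλ:
  k1=λy_n ⇒ h·k1=z·y_n;  k2=λ(1+1/2z)y_n ⇒ h·k2=z(1+1/2z)y_n
  y_{n+1}/y_n = 1 − 4/9z + 13/9z(1+1/2z) = 1 + z + 13/18z²
  Hence R(z) = 1 + z + 13/18z².

Need |R(x)|<1, x<0.
x=-1.35: |R|=0.9663
R=1: x+13/18x²=0 ⇒ x=−18/13=-1.3846; min R=1−1/(4·13/18)=0.6538>−1
Confirm numerically:
  x=-1.149: |R|=0.80448 <1
  x=-0.692: |R|=0.65385 <1
  x=-0.593: |R|=0.66097 <1
  x=-1.944: |R|=1.78538 >1
  x=-1.759: |R|=1.47561 >1
Stable set (-1.3846, 0).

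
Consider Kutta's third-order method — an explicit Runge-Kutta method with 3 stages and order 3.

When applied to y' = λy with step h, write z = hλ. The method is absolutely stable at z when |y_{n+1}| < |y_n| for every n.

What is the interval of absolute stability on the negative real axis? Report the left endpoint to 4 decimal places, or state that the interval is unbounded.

(-2.5127, 0).

Set f=λy, z=hλ:
  order 3, 3-stage ⇒ R(z)=1+z+z^2/2+z^3/6
  (e.g. R(-1.62)=-0.01639, |R|=0.01639)

Boundary: |R(x)|=1, x<0.
x=-1.62: |R|=0.0164
|R(-2.89)|=1.7369 |R(-2)|=0.3333 |R(-0.66)|=0.5099
Bisect:
  x_lo=-2.9126 |R|=1.7891  x_hi=-0.1637 |R|=0.8490
  mid=-1.53816 |R|=0.03828 →hi
  mid=-2.22539 |R|=0.58603 →hi
  mid=-2.56900 |R|=1.09492 →lo
  mid=-2.39719 |R|=0.81985 →hi
  mid=-2.48310 |R|=0.95191 →hi
  mid=-2.52605 |R|=1.02201 →lo
  mid=-2.50457 |R|=0.98661 →hi
  mid=-2.51531 |R|=1.00422 →lo
  ...
  [-2.51279,-2.51263] ⇒ x*=-2.5127
Stable set (-2.5127, 0).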